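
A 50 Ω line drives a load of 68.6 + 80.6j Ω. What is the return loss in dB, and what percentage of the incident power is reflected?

RL ≈ 4.78 dB; 33.3% of incident power reflected

Γ = (18.6 + j80.6)/(118.6 + j80.6), |Γ| = 0.577
RL = −20·log₁₀(0.577) = 4.78 dB
P_refl/P_inc = |Γ|² = 0.333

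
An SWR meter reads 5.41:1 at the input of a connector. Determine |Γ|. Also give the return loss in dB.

|Γ| = (S − 1)/(S + 1) = (5.41 − 1)/(5.41 + 1) = 4.41/6.41
RL = −20·log₁₀|Γ| = −20·log₁₀(0.688)

|Γ| ≈ 0.688; return loss ≈ 3.25 dB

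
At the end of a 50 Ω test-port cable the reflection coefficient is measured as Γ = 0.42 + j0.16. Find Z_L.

Z_L = Z_0·(1 + Γ)/(1 − Γ) = 50·(1.42 + j0.16)/(0.58 − j0.16)

Z_L ≈ 110 + j44.2 Ω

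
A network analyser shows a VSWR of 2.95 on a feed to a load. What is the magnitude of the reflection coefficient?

|Γ| ≈ 0.494

|Γ| = (S − 1)/(S + 1) = (2.95 − 1)/(2.95 + 1) = 1.95/3.95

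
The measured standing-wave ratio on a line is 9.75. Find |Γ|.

|Γ| ≈ 0.814

|Γ| = (S − 1)/(S + 1) = (9.75 − 1)/(9.75 + 1) = 8.75/10.8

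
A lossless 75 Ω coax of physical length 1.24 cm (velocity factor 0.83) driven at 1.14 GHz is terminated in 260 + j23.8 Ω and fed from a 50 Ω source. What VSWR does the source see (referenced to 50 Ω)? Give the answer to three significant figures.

VSWR ≈ 4.96

λ = v/f = 0.83·c / 1.14 GHz = 0.218 m
βl = 2π·l/λ = 2π × 0.0568 = 20.4°
tan(βl) = 0.373
Z_in = Z_0·(Z_L + jZ_0·tanβl)/(Z_0 + jZ_L·tanβl) = 121 − j119 Ω
Γ_s = (Z_in − Z_s)/(Z_in + Z_s) = (71 − j119)/(171 − j119), |Γ_s| = 0.664
VSWR = (1 + |Γ_s|)/(1 − |Γ_s|)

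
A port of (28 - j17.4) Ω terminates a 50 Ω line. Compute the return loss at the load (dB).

RL ≈ 9.09 dB

Γ = (-22 − j17.4)/(78 − j17.4), |Γ| = 0.351
RL = −20·log₁₀|Γ| = −20·log₁₀(0.351)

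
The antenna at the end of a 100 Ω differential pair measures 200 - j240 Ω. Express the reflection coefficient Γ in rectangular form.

Γ ≈ 0.593 − j0.325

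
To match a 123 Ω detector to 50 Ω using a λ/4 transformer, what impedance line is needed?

Z_qwt = √(Z_0·R_L) = √(50 × 123) = √6150

Z_qwt ≈ 78.4 Ω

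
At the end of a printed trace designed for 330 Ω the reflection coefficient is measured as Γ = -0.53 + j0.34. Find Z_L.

Z_L = Z_0·(1 + Γ)/(1 − Γ) = 330·(0.47 + j0.34)/(1.53 − j0.34)

Z_L ≈ 81.1 + j91.3 Ω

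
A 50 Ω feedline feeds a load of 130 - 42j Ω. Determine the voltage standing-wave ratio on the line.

VSWR ≈ 2.91

Γ = (Z_L − Z_0)/(Z_L + Z_0) = (80 − j42)/(180 − j42)
|Γ| = 90.4/185 = 0.489
VSWR = (1 + |Γ|)/(1 − |Γ|) = 1.49/0.511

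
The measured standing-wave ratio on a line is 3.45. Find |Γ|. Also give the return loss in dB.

|Γ| ≈ 0.551; return loss ≈ 5.18 dB

|Γ| = (S − 1)/(S + 1) = (3.45 − 1)/(3.45 + 1) = 2.45/4.45
RL = −20·log₁₀|Γ| = −20·log₁₀(0.551)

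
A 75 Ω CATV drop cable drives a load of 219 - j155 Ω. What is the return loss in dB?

RL ≈ 3.92 dB

Γ = (144 − j155)/(294 − j155), |Γ| = 0.637
RL = −20·log₁₀|Γ| = −20·log₁₀(0.637)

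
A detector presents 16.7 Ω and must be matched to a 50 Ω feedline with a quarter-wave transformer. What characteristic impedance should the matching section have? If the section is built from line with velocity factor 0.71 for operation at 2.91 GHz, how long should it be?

Z_qwt ≈ 28.9 Ω; length ≈ 1.83 cm

Z_qwt = √(Z_0·R_L) = √(50 × 16.7) = √835
λ = 0.71·c/f = 0.0732 m, so l = λ/4 = 0.0183 m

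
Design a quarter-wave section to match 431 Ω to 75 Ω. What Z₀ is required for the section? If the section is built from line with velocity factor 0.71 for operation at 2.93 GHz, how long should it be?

Z_qwt = √(Z_0·R_L) = √(75 × 431) = √32320
λ = 0.71·c/f = 0.0727 m, so l = λ/4 = 0.0182 m

Z_qwt ≈ 180 Ω; length ≈ 1.82 cm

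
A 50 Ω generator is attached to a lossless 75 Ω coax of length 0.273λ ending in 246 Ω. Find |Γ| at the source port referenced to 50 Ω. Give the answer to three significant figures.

βl = 2π × 0.273 = 98.3°
tan(βl) = -6.87
Z_in = Z_0·(Z_L + jZ_0·tanβl)/(Z_0 + jZ_L·tanβl) = 23.3 + j9.88 Ω
Γ_s = (Z_in − Z_s)/(Z_in + Z_s) = (-26.7 + j9.88)/(73.3 + j9.88), |Γ_s| = 0.385

|Γ| ≈ 0.385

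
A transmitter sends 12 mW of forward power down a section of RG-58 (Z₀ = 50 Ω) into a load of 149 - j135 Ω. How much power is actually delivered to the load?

P_delivered ≈ 6.18 mW

|Γ| = |(99 − j135)/(199 − j135)| = 0.696
|Γ|² = 0.485
P_refl = |Γ|²·P_inc = 5.82 mW, P_del = (1 − |Γ|²)·P_inc = 6.18 mW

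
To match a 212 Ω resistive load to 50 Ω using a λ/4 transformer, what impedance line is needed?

Z_qwt ≈ 103 Ω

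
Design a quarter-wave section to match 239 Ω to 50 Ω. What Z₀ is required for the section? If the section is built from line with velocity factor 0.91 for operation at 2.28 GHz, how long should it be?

Z_qwt = √(Z_0·R_L) = √(50 × 239) = √11950
λ = 0.91·c/f = 0.12 m, so l = λ/4 = 0.0299 m

Z_qwt ≈ 109 Ω; length ≈ 2.99 cm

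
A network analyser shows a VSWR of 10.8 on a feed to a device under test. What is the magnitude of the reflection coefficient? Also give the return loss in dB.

|Γ| ≈ 0.831; return loss ≈ 1.61 dB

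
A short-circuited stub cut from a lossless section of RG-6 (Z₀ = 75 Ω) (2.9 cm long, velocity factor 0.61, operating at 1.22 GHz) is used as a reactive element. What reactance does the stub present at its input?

λ = v/f = 0.61·c / 1.22 GHz = 0.15 m
βl = 2π·l/λ = 2π × 0.193 = 69.6°
tan(βl) = 2.69
For a short-circuited stub, Z_in = jZ_0·tan(βl)

X_in ≈ 202 Ω (inductive)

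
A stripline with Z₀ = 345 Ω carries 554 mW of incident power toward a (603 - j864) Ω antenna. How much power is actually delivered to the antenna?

|Γ| = |(258 − j864)/(948 − j864)| = 0.703
|Γ|² = 0.494
P_refl = |Γ|²·P_inc = 274 mW, P_del = (1 − |Γ|²)·P_inc = 280 mW

P_delivered ≈ 280 mW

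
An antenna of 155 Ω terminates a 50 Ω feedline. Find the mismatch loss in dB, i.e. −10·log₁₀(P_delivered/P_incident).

Γ = (155 − 50)/(155 + 50) = 0.512
|Γ|² = 0.262, so P_del/P_inc = 1 − |Γ|² = 0.738
ML = −10·log₁₀(1 − |Γ|²)

mismatch loss ≈ 1.32 dB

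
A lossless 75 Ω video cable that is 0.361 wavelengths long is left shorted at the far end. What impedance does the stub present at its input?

βl = 2π × 0.361 = 130°
tan(βl) = -1.19
For a shorted stub, Z_in = jZ_0·tan(βl)

Z_in ≈ −j89.5 Ω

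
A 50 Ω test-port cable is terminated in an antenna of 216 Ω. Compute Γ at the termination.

Γ = 0.624

Γ = (Z_L − Z_0)/(Z_L + Z_0) = (216 − 50)/(216 + 50) = 166/266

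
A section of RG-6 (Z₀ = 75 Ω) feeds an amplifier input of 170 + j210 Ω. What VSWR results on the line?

VSWR ≈ 6

Γ = (Z_L − Z_0)/(Z_L + Z_0) = (95 + j210)/(245 + j210)
|Γ| = 230/323 = 0.714
VSWR = (1 + |Γ|)/(1 − |Γ|) = 1.71/0.286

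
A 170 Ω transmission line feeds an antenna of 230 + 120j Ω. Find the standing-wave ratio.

Γ = (Z_L − Z_0)/(Z_L + Z_0) = (60 + j120)/(400 + j120)
|Γ| = 134/418 = 0.321
VSWR = (1 + |Γ|)/(1 − |Γ|) = 1.32/0.679

VSWR ≈ 1.95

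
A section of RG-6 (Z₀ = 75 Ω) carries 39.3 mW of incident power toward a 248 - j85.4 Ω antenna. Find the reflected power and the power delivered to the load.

|Γ| = |(173 − j85.4)/(323 − j85.4)| = 0.577
|Γ|² = 0.333
P_refl = |Γ|²·P_inc = 13.1 mW, P_del = (1 − |Γ|²)·P_inc = 26.2 mW

P_reflected ≈ 13.1 mW; P_delivered ≈ 26.2 mW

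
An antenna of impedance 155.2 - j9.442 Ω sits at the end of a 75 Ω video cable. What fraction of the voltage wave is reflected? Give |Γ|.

Γ = (Z_L − Z_0)/(Z_L + Z_0) = (80.2 − j9.442)/(230.2 − j9.442)
|Γ| = 80.8/230

|Γ| ≈ 0.351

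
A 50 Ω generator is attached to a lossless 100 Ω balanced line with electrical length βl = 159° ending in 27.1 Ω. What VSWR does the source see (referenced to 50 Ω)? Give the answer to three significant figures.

tan(βl) = -0.384
Z_in = Z_0·(Z_L + jZ_0·tanβl)/(Z_0 + jZ_L·tanβl) = 30.8 − j35.2 Ω
Γ_s = (Z_in − Z_s)/(Z_in + Z_s) = (-19.2 − j35.2)/(80.8 − j35.2), |Γ_s| = 0.455
VSWR = (1 + |Γ_s|)/(1 − |Γ_s|)

VSWR ≈ 2.67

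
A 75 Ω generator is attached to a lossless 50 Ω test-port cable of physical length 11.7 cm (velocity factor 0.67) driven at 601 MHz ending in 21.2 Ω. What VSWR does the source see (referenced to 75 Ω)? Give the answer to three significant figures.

λ = v/f = 0.67·c / 601 MHz = 0.334 m
βl = 2π·l/λ = 2π × 0.35 = 126°
tan(βl) = -1.38
Z_in = Z_0·(Z_L + jZ_0·tanβl)/(Z_0 + jZ_L·tanβl) = 45.9 − j42.2 Ω
Γ_s = (Z_in − Z_s)/(Z_in + Z_s) = (-29.1 − j42.2)/(121 − j42.2), |Γ_s| = 0.4
VSWR = (1 + |Γ_s|)/(1 − |Γ_s|)

VSWR ≈ 2.34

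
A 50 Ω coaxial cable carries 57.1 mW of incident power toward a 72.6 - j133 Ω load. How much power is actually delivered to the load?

|Γ| = |(22.6 − j133)/(122.6 − j133)| = 0.746
|Γ|² = 0.556
P_refl = |Γ|²·P_inc = 31.8 mW, P_del = (1 − |Γ|²)·P_inc = 25.3 mW

P_delivered ≈ 25.3 mW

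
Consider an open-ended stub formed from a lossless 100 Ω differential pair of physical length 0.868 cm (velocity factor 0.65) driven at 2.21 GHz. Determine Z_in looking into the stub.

Z_in ≈ −j141 Ω

λ = v/f = 0.65·c / 2.21 GHz = 0.0882 m
βl = 2π·l/λ = 2π × 0.0984 = 35.4°
tan(βl) = 0.711
For an open-ended stub, Z_in = −jZ_0·cot(βl) = −jZ_0/tan(βl)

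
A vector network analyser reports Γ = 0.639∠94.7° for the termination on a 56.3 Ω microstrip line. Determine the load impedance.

Z_L ≈ 22 + j47.4 Ω

Z_L = Z_0·(1 + Γ)/(1 − Γ) = 56.3·(0.948 + j0.637)/(1.05 − j0.637)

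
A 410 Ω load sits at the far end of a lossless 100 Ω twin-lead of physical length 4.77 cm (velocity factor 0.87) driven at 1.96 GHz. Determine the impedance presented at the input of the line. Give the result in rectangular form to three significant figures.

λ = v/f = 0.87·c / 1.96 GHz = 0.133 m
βl = 2π·l/λ = 2π × 0.358 = 129°
tan(βl) = tan(129°) = -1.24
Z_in = Z_0·(Z_L + jZ_0·tanβl)/(Z_0 + jZ_L·tanβl)
     = 100·(410 − j124)/(100 − j507)

Z_in ≈ 38.8 + j73.2 Ω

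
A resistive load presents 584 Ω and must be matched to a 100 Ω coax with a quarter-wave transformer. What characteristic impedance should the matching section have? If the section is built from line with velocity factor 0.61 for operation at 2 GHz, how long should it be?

Z_qwt ≈ 242 Ω; length ≈ 2.29 cm

Z_qwt = √(Z_0·R_L) = √(100 × 584) = √58400
λ = 0.61·c/f = 0.0915 m, so l = λ/4 = 0.0229 m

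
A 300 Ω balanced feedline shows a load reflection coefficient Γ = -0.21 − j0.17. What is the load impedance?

Z_L ≈ 186 − j68.3 Ω

Z_L = Z_0·(1 + Γ)/(1 − Γ) = 300·(0.79 − j0.17)/(1.21 + j0.17)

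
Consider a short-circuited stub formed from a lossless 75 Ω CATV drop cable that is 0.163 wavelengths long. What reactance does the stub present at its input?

βl = 2π × 0.163 = 58.7°
tan(βl) = 1.64
For a short-circuited stub, Z_in = jZ_0·tan(βl)

X_in ≈ 123 Ω (inductive)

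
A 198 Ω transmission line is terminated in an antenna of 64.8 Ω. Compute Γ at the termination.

Γ = -0.507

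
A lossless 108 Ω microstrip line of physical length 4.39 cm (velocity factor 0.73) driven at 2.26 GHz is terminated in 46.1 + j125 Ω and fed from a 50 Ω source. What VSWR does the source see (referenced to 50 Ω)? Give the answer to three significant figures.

λ = v/f = 0.73·c / 2.26 GHz = 0.0969 m
βl = 2π·l/λ = 2π × 0.453 = 163°
tan(βl) = -0.304
Z_in = Z_0·(Z_L + jZ_0·tanβl)/(Z_0 + jZ_L·tanβl) = 27.3 + j70.8 Ω
Γ_s = (Z_in − Z_s)/(Z_in + Z_s) = (-22.7 + j70.8)/(77.3 + j70.8), |Γ_s| = 0.709
VSWR = (1 + |Γ_s|)/(1 − |Γ_s|)

VSWR ≈ 5.88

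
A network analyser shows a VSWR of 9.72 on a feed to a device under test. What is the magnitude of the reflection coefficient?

|Γ| = (S − 1)/(S + 1) = (9.72 − 1)/(9.72 + 1) = 8.72/10.7

|Γ| ≈ 0.813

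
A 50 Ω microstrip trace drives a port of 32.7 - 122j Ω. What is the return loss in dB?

Γ = (-17.3 − j122)/(82.7 − j122), |Γ| = 0.836
RL = −20·log₁₀|Γ| = −20·log₁₀(0.836)

RL ≈ 1.56 dB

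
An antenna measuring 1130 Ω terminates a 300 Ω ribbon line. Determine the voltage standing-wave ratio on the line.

VSWR ≈ 3.77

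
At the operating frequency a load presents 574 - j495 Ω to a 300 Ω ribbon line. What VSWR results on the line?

VSWR ≈ 3.58

Γ = (Z_L − Z_0)/(Z_L + Z_0) = (274 − j495)/(874 − j495)
|Γ| = 566/1000 = 0.563
VSWR = (1 + |Γ|)/(1 − |Γ|) = 1.56/0.437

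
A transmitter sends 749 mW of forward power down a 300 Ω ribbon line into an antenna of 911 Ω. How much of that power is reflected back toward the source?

Γ = (911 − 300)/(911 + 300) = 0.505
|Γ|² = 0.255
P_refl = |Γ|²·P_inc = 191 mW, P_del = (1 − |Γ|²)·P_inc = 558 mW

P_reflected ≈ 191 mW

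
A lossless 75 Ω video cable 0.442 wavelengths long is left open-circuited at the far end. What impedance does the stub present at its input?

βl = 2π × 0.442 = 159°
tan(βl) = -0.381
For an open-circuited stub, Z_in = −jZ_0·cot(βl) = −jZ_0/tan(βl)

Z_in ≈ +j197 Ω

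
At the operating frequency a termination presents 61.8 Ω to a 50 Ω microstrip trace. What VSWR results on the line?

For a purely resistive load, VSWR = R_L/Z_0 or Z_0/R_L (whichever > 1) = 61.8/50

VSWR ≈ 1.24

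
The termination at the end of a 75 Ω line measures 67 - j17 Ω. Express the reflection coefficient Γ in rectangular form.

Γ = (Z_L − Z_0)/(Z_L + Z_0) = (-8 − j17)/(142 − j17)

Γ ≈ -0.0414 − j0.125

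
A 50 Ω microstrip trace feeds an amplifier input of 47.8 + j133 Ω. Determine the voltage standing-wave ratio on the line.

Γ = (Z_L − Z_0)/(Z_L + Z_0) = (-2.2 + j133)/(97.8 + j133)
|Γ| = 133/165 = 0.806
VSWR = (1 + |Γ|)/(1 − |Γ|) = 1.81/0.194

VSWR ≈ 9.3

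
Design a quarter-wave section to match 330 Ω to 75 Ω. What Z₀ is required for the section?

Z_qwt = √(Z_0·R_L) = √(75 × 330) = √24750

Z_qwt ≈ 157 Ω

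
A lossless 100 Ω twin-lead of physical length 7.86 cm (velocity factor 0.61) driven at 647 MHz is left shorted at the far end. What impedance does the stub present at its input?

Z_in ≈ −j565 Ω

λ = v/f = 0.61·c / 647 MHz = 0.283 m
βl = 2π·l/λ = 2π × 0.278 = 100°
tan(βl) = -5.65
For a shorted stub, Z_in = jZ_0·tan(βl)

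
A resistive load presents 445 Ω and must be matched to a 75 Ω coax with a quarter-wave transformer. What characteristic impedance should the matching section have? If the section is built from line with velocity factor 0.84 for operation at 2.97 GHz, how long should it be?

Z_qwt ≈ 183 Ω; length ≈ 2.12 cm

Z_qwt = √(Z_0·R_L) = √(75 × 445) = √33380
λ = 0.84·c/f = 0.0848 m, so l = λ/4 = 0.0212 m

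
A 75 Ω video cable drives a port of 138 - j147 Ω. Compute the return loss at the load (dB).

Γ = (63 − j147)/(213 − j147), |Γ| = 0.618
RL = −20·log₁₀|Γ| = −20·log₁₀(0.618)

RL ≈ 4.18 dB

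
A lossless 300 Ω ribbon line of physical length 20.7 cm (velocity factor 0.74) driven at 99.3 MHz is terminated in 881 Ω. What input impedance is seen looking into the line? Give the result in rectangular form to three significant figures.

Z_in ≈ 267 − j318 Ω

λ = v/f = 0.74·c / 99.3 MHz = 2.24 m
βl = 2π·l/λ = 2π × 0.0926 = 33.3°
tan(βl) = tan(33.3°) = 0.658
Z_in = Z_0·(Z_L + jZ_0·tanβl)/(Z_0 + jZ_L·tanβl)
     = 300·(881 + j197)/(300 + j579)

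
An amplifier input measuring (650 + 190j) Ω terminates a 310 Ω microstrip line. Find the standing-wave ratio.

Γ = (Z_L − Z_0)/(Z_L + Z_0) = (340 + j190)/(960 + j190)
|Γ| = 389/979 = 0.398
VSWR = (1 + |Γ|)/(1 − |Γ|) = 1.4/0.602

VSWR ≈ 2.32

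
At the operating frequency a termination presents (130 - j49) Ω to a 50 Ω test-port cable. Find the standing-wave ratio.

Γ = (Z_L − Z_0)/(Z_L + Z_0) = (80 − j49)/(180 − j49)
|Γ| = 93.8/187 = 0.503
VSWR = (1 + |Γ|)/(1 − |Γ|) = 1.5/0.497

VSWR ≈ 3.02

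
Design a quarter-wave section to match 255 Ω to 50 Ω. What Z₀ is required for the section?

Z_qwt = √(Z_0·R_L) = √(50 × 255) = √12750

Z_qwt ≈ 113 Ω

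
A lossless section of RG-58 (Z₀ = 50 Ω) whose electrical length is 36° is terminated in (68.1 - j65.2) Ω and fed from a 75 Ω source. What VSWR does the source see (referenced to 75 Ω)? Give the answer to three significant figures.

VSWR ≈ 3.88

tan(βl) = 0.727
Z_in = Z_0·(Z_L + jZ_0·tanβl)/(Z_0 + jZ_L·tanβl) = 21.8 − j25.9 Ω
Γ_s = (Z_in − Z_s)/(Z_in + Z_s) = (-53.2 − j25.9)/(96.8 − j25.9), |Γ_s| = 0.59
VSWR = (1 + |Γ_s|)/(1 − |Γ_s|)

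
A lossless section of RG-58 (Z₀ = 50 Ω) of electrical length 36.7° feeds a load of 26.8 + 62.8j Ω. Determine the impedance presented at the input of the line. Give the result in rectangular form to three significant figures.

Z_in ≈ 255 − j26.4 Ω

tan(βl) = tan(36.7°) = 0.745
Z_in = Z_0·(Z_L + jZ_0·tanβl)/(Z_0 + jZ_L·tanβl)
     = 50·(26.8 + j100)/(3.19 + j20)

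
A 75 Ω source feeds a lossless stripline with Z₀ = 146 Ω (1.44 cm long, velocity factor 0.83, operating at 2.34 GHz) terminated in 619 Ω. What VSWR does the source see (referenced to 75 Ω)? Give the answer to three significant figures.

VSWR ≈ 4.93

λ = v/f = 0.83·c / 2.34 GHz = 0.106 m
βl = 2π·l/λ = 2π × 0.135 = 48.7°
tan(βl) = 1.14
Z_in = Z_0·(Z_L + jZ_0·tanβl)/(Z_0 + jZ_L·tanβl) = 58.5 − j116 Ω
Γ_s = (Z_in − Z_s)/(Z_in + Z_s) = (-16.5 − j116)/(133 − j116), |Γ_s| = 0.663
VSWR = (1 + |Γ_s|)/(1 − |Γ_s|)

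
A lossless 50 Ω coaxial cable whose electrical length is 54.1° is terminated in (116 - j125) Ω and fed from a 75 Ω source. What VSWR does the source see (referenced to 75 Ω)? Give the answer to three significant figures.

tan(βl) = 1.38
Z_in = Z_0·(Z_L + jZ_0·tanβl)/(Z_0 + jZ_L·tanβl) = 11.2 − j20.6 Ω
Γ_s = (Z_in − Z_s)/(Z_in + Z_s) = (-63.8 − j20.6)/(86.2 − j20.6), |Γ_s| = 0.756
VSWR = (1 + |Γ_s|)/(1 − |Γ_s|)

VSWR ≈ 7.21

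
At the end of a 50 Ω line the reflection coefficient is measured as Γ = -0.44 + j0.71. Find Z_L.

Z_L ≈ 5.86 + j27.5 Ω

Z_L = Z_0·(1 + Γ)/(1 − Γ) = 50·(0.56 + j0.71)/(1.44 − j0.71)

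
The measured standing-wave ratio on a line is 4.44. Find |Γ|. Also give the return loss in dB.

|Γ| ≈ 0.632; return loss ≈ 3.98 dB

|Γ| = (S − 1)/(S + 1) = (4.44 − 1)/(4.44 + 1) = 3.44/5.44
RL = −20·log₁₀|Γ| = −20·log₁₀(0.632)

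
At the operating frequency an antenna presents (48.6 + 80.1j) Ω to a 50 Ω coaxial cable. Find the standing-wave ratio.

VSWR ≈ 4.41

Γ = (Z_L − Z_0)/(Z_L + Z_0) = (-1.4 + j80.1)/(98.6 + j80.1)
|Γ| = 80.1/127 = 0.631
VSWR = (1 + |Γ|)/(1 − |Γ|) = 1.63/0.369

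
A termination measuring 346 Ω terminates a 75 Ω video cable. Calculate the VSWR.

VSWR ≈ 4.61

Γ = (346 − 75)/(346 + 75) = 0.644
VSWR = (1 + 0.644)/(1 − 0.644)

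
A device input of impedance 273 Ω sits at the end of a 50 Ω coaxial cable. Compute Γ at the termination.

Γ = (Z_L − Z_0)/(Z_L + Z_0) = (273 − 50)/(273 + 50) = 223/323

Γ = 0.69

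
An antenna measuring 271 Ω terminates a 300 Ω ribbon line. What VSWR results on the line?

Γ = (271 − 300)/(271 + 300) = -0.0508
VSWR = (1 + 0.0508)/(1 − 0.0508)

VSWR ≈ 1.11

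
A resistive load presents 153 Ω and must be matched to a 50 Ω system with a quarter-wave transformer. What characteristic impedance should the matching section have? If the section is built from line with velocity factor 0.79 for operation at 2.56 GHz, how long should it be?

Z_qwt = √(Z_0·R_L) = √(50 × 153) = √7650
λ = 0.79·c/f = 0.0926 m, so l = λ/4 = 0.0231 m

Z_qwt ≈ 87.5 Ω; length ≈ 2.31 cm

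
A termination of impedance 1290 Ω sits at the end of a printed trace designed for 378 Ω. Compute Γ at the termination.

Γ = 0.547

Γ = (Z_L − Z_0)/(Z_L + Z_0) = (1290 − 378)/(1290 + 378) = 912/1668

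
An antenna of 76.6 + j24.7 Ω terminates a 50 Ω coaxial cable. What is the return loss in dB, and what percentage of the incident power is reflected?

Γ = (26.6 + j24.7)/(126.6 + j24.7), |Γ| = 0.281
RL = −20·log₁₀(0.281) = 11 dB
P_refl/P_inc = |Γ|² = 0.0792

RL ≈ 11 dB; 7.92% of incident power reflected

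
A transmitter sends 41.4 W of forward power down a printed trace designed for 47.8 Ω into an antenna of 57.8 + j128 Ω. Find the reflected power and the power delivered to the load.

P_reflected ≈ 24.8 W; P_delivered ≈ 16.6 W

|Γ| = |(10 + j128)/(105.6 + j128)| = 0.774
|Γ|² = 0.599
P_refl = |Γ|²·P_inc = 24.8 W, P_del = (1 − |Γ|²)·P_inc = 16.6 W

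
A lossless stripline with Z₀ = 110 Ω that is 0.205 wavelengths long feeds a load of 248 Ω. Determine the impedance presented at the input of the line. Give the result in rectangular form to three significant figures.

Z_in ≈ 52 − j25.3 Ω

βl = 2π × 0.205 = 73.8°
tan(βl) = tan(73.8°) = 3.44
Z_in = Z_0·(Z_L + jZ_0·tanβl)/(Z_0 + jZ_L·tanβl)
     = 110·(248 + j379)/(110 + j854)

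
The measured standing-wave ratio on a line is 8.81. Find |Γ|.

|Γ| ≈ 0.796

|Γ| = (S − 1)/(S + 1) = (8.81 − 1)/(8.81 + 1) = 7.81/9.81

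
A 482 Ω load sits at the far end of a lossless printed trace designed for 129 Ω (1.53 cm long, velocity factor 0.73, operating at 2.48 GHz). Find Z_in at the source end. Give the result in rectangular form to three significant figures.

Z_in ≈ 43.1 − j61.5 Ω

λ = v/f = 0.73·c / 2.48 GHz = 0.0883 m
βl = 2π·l/λ = 2π × 0.173 = 62.4°
tan(βl) = tan(62.4°) = 1.91
Z_in = Z_0·(Z_L + jZ_0·tanβl)/(Z_0 + jZ_L·tanβl)
     = 129·(482 + j246)/(129 + j921)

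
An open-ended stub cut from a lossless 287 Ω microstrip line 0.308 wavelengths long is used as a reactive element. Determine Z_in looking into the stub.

Z_in ≈ +j109 Ω

βl = 2π × 0.308 = 111°
tan(βl) = -2.62
For an open-ended stub, Z_in = −jZ_0·cot(βl) = −jZ_0/tan(βl)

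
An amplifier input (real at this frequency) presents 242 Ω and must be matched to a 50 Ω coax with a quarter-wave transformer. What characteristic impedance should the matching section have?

Z_qwt = √(Z_0·R_L) = √(50 × 242) = √12100

Z_qwt ≈ 110 Ω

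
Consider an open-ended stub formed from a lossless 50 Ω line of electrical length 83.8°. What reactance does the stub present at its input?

X_in ≈ -5.43 Ω (capacitive)

tan(βl) = 9.21
For an open-ended stub, Z_in = −jZ_0·cot(βl) = −jZ_0/tan(βl)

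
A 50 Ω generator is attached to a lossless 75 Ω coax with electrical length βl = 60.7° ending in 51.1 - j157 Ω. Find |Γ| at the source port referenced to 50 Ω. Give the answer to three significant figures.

tan(βl) = 1.78
Z_in = Z_0·(Z_L + jZ_0·tanβl)/(Z_0 + jZ_L·tanβl) = 8.95 − j7.23 Ω
Γ_s = (Z_in − Z_s)/(Z_in + Z_s) = (-41.1 − j7.23)/(58.9 − j7.23), |Γ_s| = 0.702

|Γ| ≈ 0.702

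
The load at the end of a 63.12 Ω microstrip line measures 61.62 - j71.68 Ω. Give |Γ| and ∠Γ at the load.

Γ ≈ 0.498 ∠ -61.3°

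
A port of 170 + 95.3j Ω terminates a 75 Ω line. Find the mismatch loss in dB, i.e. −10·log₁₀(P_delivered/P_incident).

mismatch loss ≈ 1.32 dB

Γ = (95 + j95.3)/(245 + j95.3), |Γ| = 0.512
|Γ|² = 0.262, so P_del/P_inc = 1 − |Γ|² = 0.738
ML = −10·log₁₀(1 − |Γ|²)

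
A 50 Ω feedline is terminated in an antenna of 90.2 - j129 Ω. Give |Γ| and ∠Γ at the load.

Γ ≈ 0.709 ∠ -30.1°

Γ = (Z_L − Z_0)/(Z_L + Z_0) = (40.2 − j129)/(140.2 − j129)
|Γ| = 135/191 = 0.709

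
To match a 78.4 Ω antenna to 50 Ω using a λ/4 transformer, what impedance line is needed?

Z_qwt = √(Z_0·R_L) = √(50 × 78.4) = √3920

Z_qwt ≈ 62.6 Ω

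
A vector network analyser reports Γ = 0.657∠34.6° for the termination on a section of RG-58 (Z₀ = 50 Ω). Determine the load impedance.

Z_L = Z_0·(1 + Γ)/(1 − Γ) = 50·(1.54 + j0.373)/(0.459 − j0.373)

Z_L ≈ 81.2 + j107 Ω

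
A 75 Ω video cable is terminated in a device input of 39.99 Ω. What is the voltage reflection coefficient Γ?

Γ = (Z_L − Z_0)/(Z_L + Z_0) = (39.99 − 75)/(39.99 + 75) = -35.01/115

Γ = -0.304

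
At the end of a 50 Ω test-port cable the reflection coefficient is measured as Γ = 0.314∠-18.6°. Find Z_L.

Z_L = Z_0·(1 + Γ)/(1 − Γ) = 50·(1.3 − j0.1)/(0.702 + j0.1)

Z_L ≈ 89.5 − j19.9 Ω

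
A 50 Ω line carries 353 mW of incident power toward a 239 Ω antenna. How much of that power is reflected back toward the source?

Γ = (239 − 50)/(239 + 50) = 0.654
|Γ|² = 0.428
P_refl = |Γ|²·P_inc = 151 mW, P_del = (1 − |Γ|²)·P_inc = 202 mW

P_reflected ≈ 151 mW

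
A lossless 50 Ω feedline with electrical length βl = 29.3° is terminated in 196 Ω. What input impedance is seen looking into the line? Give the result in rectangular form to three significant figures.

tan(βl) = tan(29.3°) = 0.561
Z_in = Z_0·(Z_L + jZ_0·tanβl)/(Z_0 + jZ_L·tanβl)
     = 50·(196 + j28.1)/(50 + j110)

Z_in ≈ 44.1 − j69 Ω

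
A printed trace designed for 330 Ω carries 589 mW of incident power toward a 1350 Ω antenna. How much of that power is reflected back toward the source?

P_reflected ≈ 217 mW

Γ = (1350 − 330)/(1350 + 330) = 0.607
|Γ|² = 0.369
P_refl = |Γ|²·P_inc = 217 mW, P_del = (1 − |Γ|²)·P_inc = 372 mW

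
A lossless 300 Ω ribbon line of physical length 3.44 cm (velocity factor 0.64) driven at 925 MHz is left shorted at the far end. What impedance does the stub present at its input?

λ = v/f = 0.64·c / 925 MHz = 0.208 m
βl = 2π·l/λ = 2π × 0.166 = 59.7°
tan(βl) = 1.71
For a shorted stub, Z_in = jZ_0·tan(βl)

Z_in ≈ +j513 Ω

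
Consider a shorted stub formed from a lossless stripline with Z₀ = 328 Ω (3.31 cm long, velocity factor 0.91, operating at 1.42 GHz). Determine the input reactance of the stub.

X_in ≈ 616 Ω (inductive)

λ = v/f = 0.91·c / 1.42 GHz = 0.192 m
βl = 2π·l/λ = 2π × 0.172 = 62°
tan(βl) = 1.88
For a shorted stub, Z_in = jZ_0·tan(βl)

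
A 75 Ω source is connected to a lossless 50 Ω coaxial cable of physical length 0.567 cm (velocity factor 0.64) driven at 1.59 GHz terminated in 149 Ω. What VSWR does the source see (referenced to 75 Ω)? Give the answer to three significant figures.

λ = v/f = 0.64·c / 1.59 GHz = 0.121 m
βl = 2π·l/λ = 2π × 0.047 = 16.9°
tan(βl) = 0.304
Z_in = Z_0·(Z_L + jZ_0·tanβl)/(Z_0 + jZ_L·tanβl) = 89.4 − j65.8 Ω
Γ_s = (Z_in − Z_s)/(Z_in + Z_s) = (14.4 − j65.8)/(164 − j65.8), |Γ_s| = 0.38
VSWR = (1 + |Γ_s|)/(1 − |Γ_s|)

VSWR ≈ 2.23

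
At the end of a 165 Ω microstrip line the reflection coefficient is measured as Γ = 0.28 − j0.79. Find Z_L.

Z_L ≈ 43 − j228 Ω

Z_L = Z_0·(1 + Γ)/(1 − Γ) = 165·(1.28 − j0.79)/(0.72 + j0.79)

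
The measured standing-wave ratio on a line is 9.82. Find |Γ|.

|Γ| ≈ 0.815

|Γ| = (S − 1)/(S + 1) = (9.82 − 1)/(9.82 + 1) = 8.82/10.8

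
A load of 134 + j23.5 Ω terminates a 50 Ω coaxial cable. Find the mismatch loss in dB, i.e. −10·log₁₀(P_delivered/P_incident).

mismatch loss ≈ 1.09 dB

Γ = (84 + j23.5)/(184 + j23.5), |Γ| = 0.47
|Γ|² = 0.221, so P_del/P_inc = 1 − |Γ|² = 0.779
ML = −10·log₁₀(1 − |Γ|²)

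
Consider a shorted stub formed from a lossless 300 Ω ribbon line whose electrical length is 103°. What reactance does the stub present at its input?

tan(βl) = -4.33
For a shorted stub, Z_in = jZ_0·tan(βl)

X_in ≈ -1300 Ω (capacitive)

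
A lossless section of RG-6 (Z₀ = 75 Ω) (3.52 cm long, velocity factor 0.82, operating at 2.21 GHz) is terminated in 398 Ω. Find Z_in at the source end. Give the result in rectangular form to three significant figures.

λ = v/f = 0.82·c / 2.21 GHz = 0.111 m
βl = 2π·l/λ = 2π × 0.316 = 114°
tan(βl) = tan(114°) = -2.26
Z_in = Z_0·(Z_L + jZ_0·tanβl)/(Z_0 + jZ_L·tanβl)
     = 75·(398 − j170)/(75 − j901)

Z_in ≈ 16.8 + j31.7 Ω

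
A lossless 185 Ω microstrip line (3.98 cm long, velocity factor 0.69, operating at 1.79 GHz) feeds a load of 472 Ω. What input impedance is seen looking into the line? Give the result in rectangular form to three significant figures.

Z_in ≈ 98.4 + j98.4 Ω

λ = v/f = 0.69·c / 1.79 GHz = 0.116 m
βl = 2π·l/λ = 2π × 0.344 = 124°
tan(βl) = tan(124°) = -1.49
Z_in = Z_0·(Z_L + jZ_0·tanβl)/(Z_0 + jZ_L·tanβl)
     = 185·(472 − j275)/(185 − j702)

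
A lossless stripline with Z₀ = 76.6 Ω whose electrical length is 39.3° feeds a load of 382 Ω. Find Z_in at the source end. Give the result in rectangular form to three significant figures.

Z_in ≈ 36.1 − j84.7 Ω

tan(βl) = tan(39.3°) = 0.818
Z_in = Z_0·(Z_L + jZ_0·tanβl)/(Z_0 + jZ_L·tanβl)
     = 76.6·(382 + j62.7)/(76.6 + j313)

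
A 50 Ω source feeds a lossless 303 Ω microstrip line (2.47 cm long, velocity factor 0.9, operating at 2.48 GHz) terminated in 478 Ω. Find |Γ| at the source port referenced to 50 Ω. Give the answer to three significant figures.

λ = v/f = 0.9·c / 2.48 GHz = 0.109 m
βl = 2π·l/λ = 2π × 0.227 = 81.7°
tan(βl) = 6.83
Z_in = Z_0·(Z_L + jZ_0·tanβl)/(Z_0 + jZ_L·tanβl) = 195 − j26.3 Ω
Γ_s = (Z_in − Z_s)/(Z_in + Z_s) = (145 − j26.3)/(245 − j26.3), |Γ_s| = 0.597

|Γ| ≈ 0.597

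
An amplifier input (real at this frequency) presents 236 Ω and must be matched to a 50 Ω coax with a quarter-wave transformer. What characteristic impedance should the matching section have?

Z_qwt = √(Z_0·R_L) = √(50 × 236) = √11800

Z_qwt ≈ 109 Ω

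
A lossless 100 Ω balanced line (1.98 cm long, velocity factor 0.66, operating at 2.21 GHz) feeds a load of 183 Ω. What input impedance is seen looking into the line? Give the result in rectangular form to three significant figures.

Z_in ≈ 55.9 − j12.8 Ω

λ = v/f = 0.66·c / 2.21 GHz = 0.0896 m
βl = 2π·l/λ = 2π × 0.221 = 79.6°
tan(βl) = tan(79.6°) = 5.43
Z_in = Z_0·(Z_L + jZ_0·tanβl)/(Z_0 + jZ_L·tanβl)
     = 100·(183 + j543)/(100 + j993)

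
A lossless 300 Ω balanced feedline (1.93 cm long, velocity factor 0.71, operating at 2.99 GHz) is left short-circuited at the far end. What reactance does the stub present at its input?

λ = v/f = 0.71·c / 2.99 GHz = 0.0712 m
βl = 2π·l/λ = 2π × 0.271 = 97.5°
tan(βl) = -7.56
For a short-circuited stub, Z_in = jZ_0·tan(βl)

X_in ≈ -2270 Ω (capacitive)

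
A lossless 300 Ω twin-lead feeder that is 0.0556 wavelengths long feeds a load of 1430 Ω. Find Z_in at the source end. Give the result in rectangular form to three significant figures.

Z_in ≈ 403 − j591 Ω

βl = 2π × 0.0556 = 20°
tan(βl) = tan(20°) = 0.364
Z_in = Z_0·(Z_L + jZ_0·tanβl)/(Z_0 + jZ_L·tanβl)
     = 300·(1430 + j109)/(300 + j521)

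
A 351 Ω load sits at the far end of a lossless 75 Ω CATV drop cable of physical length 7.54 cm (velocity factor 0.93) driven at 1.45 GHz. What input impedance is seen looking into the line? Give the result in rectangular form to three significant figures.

λ = v/f = 0.93·c / 1.45 GHz = 0.192 m
βl = 2π·l/λ = 2π × 0.392 = 141°
tan(βl) = tan(141°) = -0.808
Z_in = Z_0·(Z_L + jZ_0·tanβl)/(Z_0 + jZ_L·tanβl)
     = 75·(351 − j60.6)/(75 − j284)

Z_in ≈ 37.9 + j82.8 Ω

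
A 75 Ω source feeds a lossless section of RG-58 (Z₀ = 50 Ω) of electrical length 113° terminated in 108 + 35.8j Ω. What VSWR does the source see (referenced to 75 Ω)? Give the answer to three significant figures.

tan(βl) = -2.36
Z_in = Z_0·(Z_L + jZ_0·tanβl)/(Z_0 + jZ_L·tanβl) = 21.4 + j9.94 Ω
Γ_s = (Z_in − Z_s)/(Z_in + Z_s) = (-53.6 + j9.94)/(96.4 + j9.94), |Γ_s| = 0.563
VSWR = (1 + |Γ_s|)/(1 − |Γ_s|)

VSWR ≈ 3.58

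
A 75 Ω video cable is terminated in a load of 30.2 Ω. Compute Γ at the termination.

Γ = -0.426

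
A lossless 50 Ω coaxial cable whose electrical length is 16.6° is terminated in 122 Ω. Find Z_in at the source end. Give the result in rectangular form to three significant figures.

Z_in ≈ 86.9 − j48.3 Ω

tan(βl) = tan(16.6°) = 0.298
Z_in = Z_0·(Z_L + jZ_0·tanβl)/(Z_0 + jZ_L·tanβl)
     = 50·(122 + j14.9)/(50 + j36.4)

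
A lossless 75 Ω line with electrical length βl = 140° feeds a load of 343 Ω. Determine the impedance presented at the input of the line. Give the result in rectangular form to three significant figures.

tan(βl) = tan(140°) = -0.839
Z_in = Z_0·(Z_L + jZ_0·tanβl)/(Z_0 + jZ_L·tanβl)
     = 75·(343 − j62.9)/(75 − j288)

Z_in ≈ 37.2 + j79.7 Ω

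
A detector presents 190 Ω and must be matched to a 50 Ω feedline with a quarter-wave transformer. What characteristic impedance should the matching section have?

Z_qwt ≈ 97.5 Ω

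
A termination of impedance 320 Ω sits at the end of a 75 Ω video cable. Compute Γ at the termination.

Γ = (Z_L − Z_0)/(Z_L + Z_0) = (320 − 75)/(320 + 75) = 245/395

Γ = 0.62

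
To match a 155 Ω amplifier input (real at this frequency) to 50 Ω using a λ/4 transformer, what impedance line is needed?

Z_qwt = √(Z_0·R_L) = √(50 × 155) = √7750

Z_qwt ≈ 88 Ω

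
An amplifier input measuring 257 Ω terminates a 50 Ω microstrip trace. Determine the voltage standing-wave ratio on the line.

Γ = (257 − 50)/(257 + 50) = 0.674
VSWR = (1 + 0.674)/(1 − 0.674)

VSWR ≈ 5.14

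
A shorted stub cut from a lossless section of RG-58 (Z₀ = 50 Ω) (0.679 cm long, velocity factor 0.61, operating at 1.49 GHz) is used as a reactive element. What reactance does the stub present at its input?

X_in ≈ 18.1 Ω (inductive)

λ = v/f = 0.61·c / 1.49 GHz = 0.123 m
βl = 2π·l/λ = 2π × 0.0553 = 19.9°
tan(βl) = 0.362
For a shorted stub, Z_in = jZ_0·tan(βl)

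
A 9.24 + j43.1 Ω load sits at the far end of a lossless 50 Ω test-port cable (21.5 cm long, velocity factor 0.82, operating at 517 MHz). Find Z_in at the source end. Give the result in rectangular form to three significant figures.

λ = v/f = 0.82·c / 517 MHz = 0.476 m
βl = 2π·l/λ = 2π × 0.452 = 163°
tan(βl) = tan(163°) = -0.312
Z_in = Z_0·(Z_L + jZ_0·tanβl)/(Z_0 + jZ_L·tanβl)
     = 50·(9.24 + j27.5)/(63.5 − j2.88)

Z_in ≈ 6.28 + j22 Ω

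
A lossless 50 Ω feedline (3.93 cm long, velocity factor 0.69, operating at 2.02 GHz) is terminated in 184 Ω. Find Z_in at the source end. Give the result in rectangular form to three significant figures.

λ = v/f = 0.69·c / 2.02 GHz = 0.102 m
βl = 2π·l/λ = 2π × 0.384 = 138°
tan(βl) = tan(138°) = -0.898
Z_in = Z_0·(Z_L + jZ_0·tanβl)/(Z_0 + jZ_L·tanβl)
     = 50·(184 − j44.9)/(50 − j165)

Z_in ≈ 27.9 + j47.2 Ω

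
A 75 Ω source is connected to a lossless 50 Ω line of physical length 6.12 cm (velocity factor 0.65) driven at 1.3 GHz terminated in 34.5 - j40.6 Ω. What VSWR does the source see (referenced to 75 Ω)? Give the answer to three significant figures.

λ = v/f = 0.65·c / 1.3 GHz = 0.15 m
βl = 2π·l/λ = 2π × 0.408 = 147°
tan(βl) = -0.652
Z_in = Z_0·(Z_L + jZ_0·tanβl)/(Z_0 + jZ_L·tanβl) = 116 − j44.6 Ω
Γ_s = (Z_in − Z_s)/(Z_in + Z_s) = (41.1 − j44.6)/(191 − j44.6), |Γ_s| = 0.309
VSWR = (1 + |Γ_s|)/(1 − |Γ_s|)

VSWR ≈ 1.89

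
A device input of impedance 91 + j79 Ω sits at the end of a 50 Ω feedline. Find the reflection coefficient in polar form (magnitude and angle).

Γ ≈ 0.551 ∠ 33.3°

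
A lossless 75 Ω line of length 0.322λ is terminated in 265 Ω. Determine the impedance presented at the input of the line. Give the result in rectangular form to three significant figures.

Z_in ≈ 25.8 + j32.9 Ω

βl = 2π × 0.322 = 116°
tan(βl) = tan(116°) = -2.06
Z_in = Z_0·(Z_L + jZ_0·tanβl)/(Z_0 + jZ_L·tanβl)
     = 75·(265 − j154)/(75 − j545)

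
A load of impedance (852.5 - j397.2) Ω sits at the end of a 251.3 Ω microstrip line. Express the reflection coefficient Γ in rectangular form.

Γ ≈ 0.597 − j0.145

Γ = (Z_L − Z_0)/(Z_L + Z_0) = (601.2 − j397.2)/(1104 − j397.2)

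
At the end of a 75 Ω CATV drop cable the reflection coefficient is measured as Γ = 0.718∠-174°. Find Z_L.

Z_L = Z_0·(1 + Γ)/(1 − Γ) = 75·(0.286 − j0.0751)/(1.71 + j0.0751)

Z_L ≈ 12.3 − j3.82 Ω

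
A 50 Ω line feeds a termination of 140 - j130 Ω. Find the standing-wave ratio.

VSWR ≈ 5.39

Γ = (Z_L − Z_0)/(Z_L + Z_0) = (90 − j130)/(190 − j130)
|Γ| = 158/230 = 0.687
VSWR = (1 + |Γ|)/(1 − |Γ|) = 1.69/0.313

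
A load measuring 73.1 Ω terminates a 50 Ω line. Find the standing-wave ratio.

VSWR ≈ 1.46

For a purely resistive load, VSWR = R_L/Z_0 or Z_0/R_L (whichever > 1) = 73.1/50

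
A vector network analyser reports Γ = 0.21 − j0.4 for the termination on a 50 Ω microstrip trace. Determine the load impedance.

Z_L = Z_0·(1 + Γ)/(1 − Γ) = 50·(1.21 − j0.4)/(0.79 + j0.4)

Z_L ≈ 50.8 − j51 Ω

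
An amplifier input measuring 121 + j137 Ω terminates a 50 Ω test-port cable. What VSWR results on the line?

VSWR ≈ 5.76

Γ = (Z_L − Z_0)/(Z_L + Z_0) = (71 + j137)/(171 + j137)
|Γ| = 154/219 = 0.704
VSWR = (1 + |Γ|)/(1 − |Γ|) = 1.7/0.296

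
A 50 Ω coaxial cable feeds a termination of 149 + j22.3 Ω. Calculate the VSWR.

Γ = (Z_L − Z_0)/(Z_L + Z_0) = (99 + j22.3)/(199 + j22.3)
|Γ| = 101/200 = 0.507
VSWR = (1 + |Γ|)/(1 − |Γ|) = 1.51/0.493

VSWR ≈ 3.05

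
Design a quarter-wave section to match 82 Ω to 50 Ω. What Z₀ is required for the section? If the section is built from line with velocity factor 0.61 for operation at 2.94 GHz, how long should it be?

Z_qwt = √(Z_0·R_L) = √(50 × 82) = √4100
λ = 0.61·c/f = 0.0622 m, so l = λ/4 = 0.0156 m

Z_qwt ≈ 64 Ω; length ≈ 1.56 cm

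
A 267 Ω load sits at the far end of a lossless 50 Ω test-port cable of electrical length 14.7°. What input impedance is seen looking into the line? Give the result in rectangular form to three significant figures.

tan(βl) = tan(14.7°) = 0.262
Z_in = Z_0·(Z_L + jZ_0·tanβl)/(Z_0 + jZ_L·tanβl)
     = 50·(267 + j13.1)/(50 + j70)

Z_in ≈ 96.3 − j122 Ω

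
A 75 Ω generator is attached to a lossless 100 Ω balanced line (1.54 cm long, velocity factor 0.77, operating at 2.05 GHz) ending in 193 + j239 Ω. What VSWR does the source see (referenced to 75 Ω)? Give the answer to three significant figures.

λ = v/f = 0.77·c / 2.05 GHz = 0.113 m
βl = 2π·l/λ = 2π × 0.137 = 49.2°
tan(βl) = 1.16
Z_in = Z_0·(Z_L + jZ_0·tanβl)/(Z_0 + jZ_L·tanβl) = 55.6 − j130 Ω
Γ_s = (Z_in − Z_s)/(Z_in + Z_s) = (-19.4 − j130)/(131 − j130), |Γ_s| = 0.714
VSWR = (1 + |Γ_s|)/(1 − |Γ_s|)

VSWR ≈ 5.99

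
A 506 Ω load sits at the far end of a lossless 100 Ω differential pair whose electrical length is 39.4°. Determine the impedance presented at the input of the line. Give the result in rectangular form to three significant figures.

tan(βl) = tan(39.4°) = 0.821
Z_in = Z_0·(Z_L + jZ_0·tanβl)/(Z_0 + jZ_L·tanβl)
     = 100·(506 + j82.1)/(100 + j416)

Z_in ≈ 46.4 − j111 Ω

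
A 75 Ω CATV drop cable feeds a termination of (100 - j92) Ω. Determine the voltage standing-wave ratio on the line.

VSWR ≈ 2.86

Γ = (Z_L − Z_0)/(Z_L + Z_0) = (25 − j92)/(175 − j92)
|Γ| = 95.3/198 = 0.482
VSWR = (1 + |Γ|)/(1 − |Γ|) = 1.48/0.518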